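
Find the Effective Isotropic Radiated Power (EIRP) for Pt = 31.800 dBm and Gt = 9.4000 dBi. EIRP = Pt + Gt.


EIRP = Pt + Gt = 31.800 + 9.4000 = 41.20 dBm

41.20 dBm


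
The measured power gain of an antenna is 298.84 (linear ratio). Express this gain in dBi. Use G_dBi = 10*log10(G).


G_dBi = 10 * log10(298.84) = 24.75 dBi

24.75 dBi


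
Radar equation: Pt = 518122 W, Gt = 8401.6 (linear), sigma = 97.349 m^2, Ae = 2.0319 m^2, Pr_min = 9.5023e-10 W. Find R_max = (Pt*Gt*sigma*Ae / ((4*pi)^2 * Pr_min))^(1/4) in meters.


R^4 = 518122*8401.6*97.349*2.0319 / ((4*pi)^2 * 9.5023e-10) = 5.738249e+18
R_max = 5.738249e+18^0.25 = 48943 m

48943 m


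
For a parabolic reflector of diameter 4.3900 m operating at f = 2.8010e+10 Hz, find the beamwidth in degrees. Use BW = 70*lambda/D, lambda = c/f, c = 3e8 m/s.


lambda = c / f = 3.0000e+08 / 2.8010e+10 = 0.01071046 m
BW = 70 * 0.01071046 / 4.3900 = 0.1708 deg

0.1708 deg


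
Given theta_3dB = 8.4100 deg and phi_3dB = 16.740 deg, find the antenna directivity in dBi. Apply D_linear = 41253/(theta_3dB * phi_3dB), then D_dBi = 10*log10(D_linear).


D_linear = 41253 / (8.4100 * 16.740) = 293.0246
D_dBi = 10 * log10(293.0246) = 24.67 dBi

24.67 dBi


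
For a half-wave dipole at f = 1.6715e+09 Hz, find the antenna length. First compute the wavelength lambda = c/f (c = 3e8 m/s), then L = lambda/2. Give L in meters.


lambda = c / f = 3.0000e+08 / 1.6715e+09 = 0.1794795 m
L = lambda / 2 = 0.1794795 / 2 = 0.08974 m

0.08974 m


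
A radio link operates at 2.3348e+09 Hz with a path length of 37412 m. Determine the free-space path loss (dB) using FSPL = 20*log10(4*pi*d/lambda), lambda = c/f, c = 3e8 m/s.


lambda = c / f = 3.0000e+08 / 2.3348e+09 = 0.1284907 m
FSPL = 20 * log10(4*pi*37412/0.1284907) = 131.3 dB

131.3 dB


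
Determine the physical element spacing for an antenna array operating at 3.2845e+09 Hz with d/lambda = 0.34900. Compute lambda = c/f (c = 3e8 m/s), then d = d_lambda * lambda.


lambda = c / f = 3.0000e+08 / 3.2845e+09 = 0.09133810 m
d = 0.34900 * 0.09133810 = 0.03188 m

0.03188 m


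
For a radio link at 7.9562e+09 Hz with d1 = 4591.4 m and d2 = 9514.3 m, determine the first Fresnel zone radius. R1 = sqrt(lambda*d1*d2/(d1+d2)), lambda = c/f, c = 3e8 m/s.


lambda = c / f = 3.0000e+08 / 7.9562e+09 = 0.03770644 m
R1 = sqrt(0.03770644 * 4591.4 * 9514.3 / (4591.4 + 9514.3)) = 10.81 m

10.81 m


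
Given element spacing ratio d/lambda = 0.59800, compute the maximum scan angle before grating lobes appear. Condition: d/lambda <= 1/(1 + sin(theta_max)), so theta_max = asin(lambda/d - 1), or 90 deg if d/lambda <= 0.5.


lambda/d - 1 = 1/0.59800 - 1 = 0.6722408
theta_max = asin(0.6722408) = 42.24 deg

42.24 deg


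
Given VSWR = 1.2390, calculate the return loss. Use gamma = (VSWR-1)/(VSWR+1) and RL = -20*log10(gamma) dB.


gamma = (1.2390 - 1) / (1.2390 + 1) = 0.1067441
RL = -20 * log10(0.1067441) = 19.43 dB

19.43 dB


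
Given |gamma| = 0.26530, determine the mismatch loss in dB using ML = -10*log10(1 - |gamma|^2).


ML = -10 * log10(1 - 0.26530^2) = -10 * log10(0.92961591) = 0.3170 dB

0.3170 dB


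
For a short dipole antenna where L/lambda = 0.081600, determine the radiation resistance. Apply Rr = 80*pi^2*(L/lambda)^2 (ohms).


Rr = 80 * pi^2 * (0.081600)^2 = 80 * 9.869604 * 6.658560e-03 = 5.257 ohm

5.257 ohm


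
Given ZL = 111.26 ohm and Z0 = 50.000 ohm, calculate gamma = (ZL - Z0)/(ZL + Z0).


gamma = (111.26 - 50.000) / (111.26 + 50.000) = 0.3799

0.3799


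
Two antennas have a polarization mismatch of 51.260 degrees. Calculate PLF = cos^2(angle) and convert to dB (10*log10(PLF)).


PLF_linear = cos^2(51.260 deg) = 0.3916098
PLF_dB = 10 * log10(0.3916098) = -4.071 dB

-4.071 dB


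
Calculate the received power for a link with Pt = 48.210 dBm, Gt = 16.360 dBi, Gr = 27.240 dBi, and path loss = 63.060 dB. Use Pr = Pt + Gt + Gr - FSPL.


Pr = 48.210 + 16.360 + 27.240 - 63.060 = 28.75 dBm

28.75 dBm


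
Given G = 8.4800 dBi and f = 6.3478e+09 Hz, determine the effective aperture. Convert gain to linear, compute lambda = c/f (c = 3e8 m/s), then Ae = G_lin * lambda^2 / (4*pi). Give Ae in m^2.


lambda = c / f = 3.0000e+08 / 6.3478e+09 = 0.04726047 m
G_linear = 10^(8.4800/10) = 7.046931
Ae = G_linear * lambda^2 / (4*pi) = 7.046931 * 0.04726047^2 / (4*pi) = 1.253e-03 m^2

1.253e-03 m^2


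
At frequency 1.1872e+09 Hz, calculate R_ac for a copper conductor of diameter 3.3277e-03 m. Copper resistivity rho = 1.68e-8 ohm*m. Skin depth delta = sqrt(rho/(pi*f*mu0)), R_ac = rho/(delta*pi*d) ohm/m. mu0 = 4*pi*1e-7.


delta = sqrt(1.68e-8 / (pi * 1.1872e+09 * 4*pi*1e-7)) = 1.893271e-06 m
R_ac = 1.68e-8 / (1.893271e-06 * pi * 3.3277e-03) = 0.8488 ohm/m

0.8488 ohm/m


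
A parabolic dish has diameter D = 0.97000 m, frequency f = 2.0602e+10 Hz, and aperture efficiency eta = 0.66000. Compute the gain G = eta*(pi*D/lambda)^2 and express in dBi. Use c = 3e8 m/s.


lambda = c / f = 3.0000e+08 / 2.0602e+10 = 0.01456169 m
G_linear = 0.66000 * (pi * 0.97000 / 0.01456169)^2 = 28904.38
G_dBi = 10 * log10(28904.38) = 44.61 dBi

44.61 dBi


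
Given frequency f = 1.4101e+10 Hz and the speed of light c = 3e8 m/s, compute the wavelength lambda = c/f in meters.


lambda = c / f = 3.0000e+08 / 1.4101e+10 = 0.02128 m

0.02128 m


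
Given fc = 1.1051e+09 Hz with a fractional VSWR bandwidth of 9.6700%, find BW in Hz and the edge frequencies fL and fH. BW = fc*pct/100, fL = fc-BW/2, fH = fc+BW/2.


BW = 1.1051e+09 * 9.6700/100 = 1.068632e+08 Hz
fL = 1.1051e+09 - 1.068632e+08/2 = 1.052e+09 Hz
fH = 1.1051e+09 + 1.068632e+08/2 = 1.159e+09 Hz

BW=1.069e+08 Hz, fL=1.052e+09 Hz, fH=1.159e+09 Hz


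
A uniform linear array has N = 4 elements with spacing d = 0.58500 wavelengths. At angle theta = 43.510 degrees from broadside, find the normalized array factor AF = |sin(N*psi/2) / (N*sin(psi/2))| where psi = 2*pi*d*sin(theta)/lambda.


psi = 2*pi*0.58500*sin(43.510 deg) = 2.530625 rad
AF = |sin(4*2.530625/2) / (4*sin(2.530625/2))| = 0.2463

0.2463


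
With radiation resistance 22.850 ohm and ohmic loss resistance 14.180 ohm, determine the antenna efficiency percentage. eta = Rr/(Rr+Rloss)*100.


eta = 22.850 / (22.850 + 14.180) * 100 = 61.71%

61.71%


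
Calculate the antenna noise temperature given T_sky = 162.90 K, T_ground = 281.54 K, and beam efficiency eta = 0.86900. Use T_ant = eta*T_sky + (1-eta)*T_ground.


T_ant = 0.86900 * 162.90 + (1 - 0.86900) * 281.54 = 178.4 K

178.4 K


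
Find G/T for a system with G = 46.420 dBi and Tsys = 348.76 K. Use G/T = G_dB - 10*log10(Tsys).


G/T = 46.420 - 10*log10(348.76) = 46.420 - 25.42527 = 20.99 dB/K

20.99 dB/K


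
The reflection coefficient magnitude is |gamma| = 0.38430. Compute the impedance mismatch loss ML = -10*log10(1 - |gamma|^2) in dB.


ML = -10 * log10(1 - 0.38430^2) = -10 * log10(0.85231351) = 0.6940 dB

0.6940 dB


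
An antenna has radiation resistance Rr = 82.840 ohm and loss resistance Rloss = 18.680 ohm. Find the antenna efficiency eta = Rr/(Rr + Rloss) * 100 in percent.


eta = 82.840 / (82.840 + 18.680) * 100 = 81.60%

81.60%


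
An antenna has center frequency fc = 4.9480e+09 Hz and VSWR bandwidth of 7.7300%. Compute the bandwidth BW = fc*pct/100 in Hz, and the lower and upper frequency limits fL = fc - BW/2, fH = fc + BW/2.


BW = 4.9480e+09 * 7.7300/100 = 3.824804e+08 Hz
fL = 4.9480e+09 - 3.824804e+08/2 = 4.757e+09 Hz
fH = 4.9480e+09 + 3.824804e+08/2 = 5.139e+09 Hz

BW=3.825e+08 Hz, fL=4.757e+09 Hz, fH=5.139e+09 Hz


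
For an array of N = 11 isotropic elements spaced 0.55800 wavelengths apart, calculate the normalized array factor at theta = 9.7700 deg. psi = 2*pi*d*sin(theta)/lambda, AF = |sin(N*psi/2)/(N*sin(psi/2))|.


psi = 2*pi*0.55800*sin(9.7700 deg) = 0.5949484 rad
AF = |sin(11*0.5949484/2) / (11*sin(0.5949484/2))| = 0.04040

0.04040


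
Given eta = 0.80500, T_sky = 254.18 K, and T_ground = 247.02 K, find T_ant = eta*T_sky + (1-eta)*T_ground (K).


T_ant = 0.80500 * 254.18 + (1 - 0.80500) * 247.02 = 252.8 K

252.8 K


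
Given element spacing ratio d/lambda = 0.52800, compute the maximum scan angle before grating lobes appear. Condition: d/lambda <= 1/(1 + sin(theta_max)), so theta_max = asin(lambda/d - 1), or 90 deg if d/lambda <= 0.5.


lambda/d - 1 = 1/0.52800 - 1 = 0.8939394
theta_max = asin(0.8939394) = 63.37 deg

63.37 deg


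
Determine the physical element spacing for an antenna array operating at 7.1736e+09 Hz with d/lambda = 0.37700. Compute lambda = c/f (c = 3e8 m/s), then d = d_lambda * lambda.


lambda = c / f = 3.0000e+08 / 7.1736e+09 = 0.04182001 m
d = 0.37700 * 0.04182001 = 0.01577 m

0.01577 m


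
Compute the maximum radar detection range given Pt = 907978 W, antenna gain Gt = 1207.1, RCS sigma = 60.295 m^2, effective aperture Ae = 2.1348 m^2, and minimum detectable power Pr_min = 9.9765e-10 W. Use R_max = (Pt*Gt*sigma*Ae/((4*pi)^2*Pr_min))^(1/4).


R^4 = 907978*1207.1*60.295*2.1348 / ((4*pi)^2 * 9.9765e-10) = 8.954867e+17
R_max = 8.954867e+17^0.25 = 30762 m

30762 m


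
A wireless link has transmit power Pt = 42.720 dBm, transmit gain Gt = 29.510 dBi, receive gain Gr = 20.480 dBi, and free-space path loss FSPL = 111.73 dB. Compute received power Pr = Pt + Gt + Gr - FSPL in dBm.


Pr = 42.720 + 29.510 + 20.480 - 111.73 = -19.02 dBm

-19.02 dBm


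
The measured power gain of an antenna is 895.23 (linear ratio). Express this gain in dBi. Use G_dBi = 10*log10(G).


G_dBi = 10 * log10(895.23) = 29.52 dBi

29.52 dBi


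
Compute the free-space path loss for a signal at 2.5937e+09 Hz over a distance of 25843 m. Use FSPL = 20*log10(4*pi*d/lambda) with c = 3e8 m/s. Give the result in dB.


lambda = c / f = 3.0000e+08 / 2.5937e+09 = 0.1156649 m
FSPL = 20 * log10(4*pi*25843/0.1156649) = 129.0 dB

129.0 dB


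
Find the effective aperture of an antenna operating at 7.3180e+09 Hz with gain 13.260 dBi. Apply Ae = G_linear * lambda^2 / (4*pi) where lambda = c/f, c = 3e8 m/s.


lambda = c / f = 3.0000e+08 / 7.3180e+09 = 0.04099481 m
G_linear = 10^(13.260/10) = 21.18361
Ae = G_linear * lambda^2 / (4*pi) = 21.18361 * 0.04099481^2 / (4*pi) = 2.833e-03 m^2

2.833e-03 m^2


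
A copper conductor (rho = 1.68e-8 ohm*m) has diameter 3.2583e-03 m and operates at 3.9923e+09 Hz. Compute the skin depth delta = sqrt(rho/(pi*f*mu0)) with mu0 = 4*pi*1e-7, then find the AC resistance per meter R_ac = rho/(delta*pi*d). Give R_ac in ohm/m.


delta = sqrt(1.68e-8 / (pi * 3.9923e+09 * 4*pi*1e-7)) = 1.032436e-06 m
R_ac = 1.68e-8 / (1.032436e-06 * pi * 3.2583e-03) = 1.590 ohm/m

1.590 ohm/m


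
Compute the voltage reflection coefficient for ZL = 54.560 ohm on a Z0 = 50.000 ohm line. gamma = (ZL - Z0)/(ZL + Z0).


gamma = (54.560 - 50.000) / (54.560 + 50.000) = 0.04361

0.04361


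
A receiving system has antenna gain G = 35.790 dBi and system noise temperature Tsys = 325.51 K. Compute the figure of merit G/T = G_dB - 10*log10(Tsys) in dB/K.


G/T = 35.790 - 10*log10(325.51) = 35.790 - 25.12564 = 10.66 dB/K

10.66 dB/K


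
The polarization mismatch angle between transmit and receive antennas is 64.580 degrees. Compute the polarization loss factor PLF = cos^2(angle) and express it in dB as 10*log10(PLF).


PLF_linear = cos^2(64.580 deg) = 0.1842559
PLF_dB = 10 * log10(0.1842559) = -7.346 dB

-7.346 dB


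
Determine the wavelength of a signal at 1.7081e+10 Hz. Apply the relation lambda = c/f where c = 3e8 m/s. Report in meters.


lambda = c / f = 3.0000e+08 / 1.7081e+10 = 0.01756 m

0.01756 m


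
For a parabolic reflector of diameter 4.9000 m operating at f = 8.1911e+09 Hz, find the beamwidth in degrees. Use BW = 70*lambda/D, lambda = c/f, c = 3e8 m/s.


lambda = c / f = 3.0000e+08 / 8.1911e+09 = 0.03662512 m
BW = 70 * 0.03662512 / 4.9000 = 0.5232 deg

0.5232 deg


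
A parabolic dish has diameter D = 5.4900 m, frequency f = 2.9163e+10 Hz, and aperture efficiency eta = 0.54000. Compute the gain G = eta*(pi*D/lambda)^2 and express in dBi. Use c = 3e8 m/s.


lambda = c / f = 3.0000e+08 / 2.9163e+10 = 0.01028701 m
G_linear = 0.54000 * (pi * 5.4900 / 0.01028701)^2 = 1.517958e+06
G_dBi = 10 * log10(1.517958e+06) = 61.81 dBi

61.81 dBi


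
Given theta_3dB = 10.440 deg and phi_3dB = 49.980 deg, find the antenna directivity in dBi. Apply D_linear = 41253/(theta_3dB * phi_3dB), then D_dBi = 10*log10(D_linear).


D_linear = 41253 / (10.440 * 49.980) = 79.06036
D_dBi = 10 * log10(79.06036) = 18.98 dBi

18.98 dBi


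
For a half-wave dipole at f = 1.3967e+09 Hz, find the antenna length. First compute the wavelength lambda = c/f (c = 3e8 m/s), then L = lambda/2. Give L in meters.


lambda = c / f = 3.0000e+08 / 1.3967e+09 = 0.2147920 m
L = lambda / 2 = 0.2147920 / 2 = 0.1074 m

0.1074 m


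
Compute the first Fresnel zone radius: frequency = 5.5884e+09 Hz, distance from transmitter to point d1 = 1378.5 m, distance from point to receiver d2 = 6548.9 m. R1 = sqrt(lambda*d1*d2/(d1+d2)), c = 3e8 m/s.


lambda = c / f = 3.0000e+08 / 5.5884e+09 = 0.05368263 m
R1 = sqrt(0.05368263 * 1378.5 * 6548.9 / (1378.5 + 6548.9)) = 7.819 m

7.819 m


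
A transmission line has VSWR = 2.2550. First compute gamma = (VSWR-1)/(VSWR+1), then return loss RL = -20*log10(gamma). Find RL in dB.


gamma = (2.2550 - 1) / (2.2550 + 1) = 0.3855607
RL = -20 * log10(0.3855607) = 8.278 dB

8.278 dB


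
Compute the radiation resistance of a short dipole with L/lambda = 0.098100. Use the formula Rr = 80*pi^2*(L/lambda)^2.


Rr = 80 * pi^2 * (0.098100)^2 = 80 * 9.869604 * 9.623610e-03 = 7.598 ohm

7.598 ohm


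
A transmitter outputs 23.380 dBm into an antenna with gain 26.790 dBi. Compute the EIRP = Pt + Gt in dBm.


EIRP = Pt + Gt = 23.380 + 26.790 = 50.17 dBm

50.17 dBm


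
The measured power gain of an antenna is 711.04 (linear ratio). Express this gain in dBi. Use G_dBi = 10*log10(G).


G_dBi = 10 * log10(711.04) = 28.52 dBi

28.52 dBi


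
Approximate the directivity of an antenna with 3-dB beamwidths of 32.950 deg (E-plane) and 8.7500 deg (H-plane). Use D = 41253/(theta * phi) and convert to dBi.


D_linear = 41253 / (32.950 * 8.7500) = 143.0843
D_dBi = 10 * log10(143.0843) = 21.56 dBi

21.56 dBi


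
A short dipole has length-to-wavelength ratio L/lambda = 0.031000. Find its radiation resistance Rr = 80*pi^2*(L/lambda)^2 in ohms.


Rr = 80 * pi^2 * (0.031000)^2 = 80 * 9.869604 * 9.610000e-04 = 0.7588 ohm

0.7588 ohm


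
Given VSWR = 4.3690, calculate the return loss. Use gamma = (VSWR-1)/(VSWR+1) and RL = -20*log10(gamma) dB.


gamma = (4.3690 - 1) / (4.3690 + 1) = 0.6274912
RL = -20 * log10(0.6274912) = 4.048 dB

4.048 dB


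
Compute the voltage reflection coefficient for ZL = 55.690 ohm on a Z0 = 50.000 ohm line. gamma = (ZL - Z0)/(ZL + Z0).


gamma = (55.690 - 50.000) / (55.690 + 50.000) = 0.05384

0.05384


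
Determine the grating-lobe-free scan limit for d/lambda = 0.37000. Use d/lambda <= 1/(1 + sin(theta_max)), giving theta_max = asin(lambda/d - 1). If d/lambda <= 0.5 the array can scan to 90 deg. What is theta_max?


lambda/d - 1 = 1/0.37000 - 1 = 1.702703 >= 1
d/lambda <= 0.5, so the array can scan to endfire without grating lobes: theta_max = 90 deg

90 deg


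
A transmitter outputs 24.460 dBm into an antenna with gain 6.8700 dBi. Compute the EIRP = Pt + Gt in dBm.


EIRP = Pt + Gt = 24.460 + 6.8700 = 31.33 dBm

31.33 dBm


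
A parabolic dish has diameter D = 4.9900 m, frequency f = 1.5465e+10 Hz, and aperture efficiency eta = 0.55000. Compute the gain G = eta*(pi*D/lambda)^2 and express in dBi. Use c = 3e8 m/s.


lambda = c / f = 3.0000e+08 / 1.5465e+10 = 0.01939864 m
G_linear = 0.55000 * (pi * 4.9900 / 0.01939864)^2 = 359187.3
G_dBi = 10 * log10(359187.3) = 55.55 dBi

55.55 dBi


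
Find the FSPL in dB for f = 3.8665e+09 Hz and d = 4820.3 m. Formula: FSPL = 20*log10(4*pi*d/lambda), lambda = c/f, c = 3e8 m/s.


lambda = c / f = 3.0000e+08 / 3.8665e+09 = 0.07758955 m
FSPL = 20 * log10(4*pi*4820.3/0.07758955) = 117.8 dB

117.8 dB


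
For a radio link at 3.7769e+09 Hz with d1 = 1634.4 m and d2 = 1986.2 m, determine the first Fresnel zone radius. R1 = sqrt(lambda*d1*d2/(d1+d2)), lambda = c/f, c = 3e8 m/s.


lambda = c / f = 3.0000e+08 / 3.7769e+09 = 0.07943022 m
R1 = sqrt(0.07943022 * 1634.4 * 1986.2 / (1634.4 + 1986.2)) = 8.439 m

8.439 m


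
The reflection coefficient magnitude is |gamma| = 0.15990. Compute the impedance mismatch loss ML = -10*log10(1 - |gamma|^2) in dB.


ML = -10 * log10(1 - 0.15990^2) = -10 * log10(0.97443199) = 0.1125 dB

0.1125 dB


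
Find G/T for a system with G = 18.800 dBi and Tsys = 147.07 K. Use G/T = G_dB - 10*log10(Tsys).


G/T = 18.800 - 10*log10(147.07) = 18.800 - 21.67524 = -2.875 dB/K

-2.875 dB/K


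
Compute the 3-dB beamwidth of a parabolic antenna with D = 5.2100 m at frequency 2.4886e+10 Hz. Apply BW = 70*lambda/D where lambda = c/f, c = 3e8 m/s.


lambda = c / f = 3.0000e+08 / 2.4886e+10 = 0.01205497 m
BW = 70 * 0.01205497 / 5.2100 = 0.1620 deg

0.1620 deg


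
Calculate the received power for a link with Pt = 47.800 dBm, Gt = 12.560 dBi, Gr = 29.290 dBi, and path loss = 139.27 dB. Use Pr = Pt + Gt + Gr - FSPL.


Pr = 47.800 + 12.560 + 29.290 - 139.27 = -49.62 dBm

-49.62 dBm


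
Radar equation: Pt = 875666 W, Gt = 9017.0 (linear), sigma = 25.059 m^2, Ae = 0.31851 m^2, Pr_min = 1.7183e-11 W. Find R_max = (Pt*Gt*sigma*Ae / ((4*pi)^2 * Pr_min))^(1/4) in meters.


R^4 = 875666*9017.0*25.059*0.31851 / ((4*pi)^2 * 1.7183e-11) = 2.322569e+19
R_max = 2.322569e+19^0.25 = 69421 m

69421 m


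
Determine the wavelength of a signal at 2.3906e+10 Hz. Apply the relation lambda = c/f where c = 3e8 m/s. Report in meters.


lambda = c / f = 3.0000e+08 / 2.3906e+10 = 0.01255 m

0.01255 m


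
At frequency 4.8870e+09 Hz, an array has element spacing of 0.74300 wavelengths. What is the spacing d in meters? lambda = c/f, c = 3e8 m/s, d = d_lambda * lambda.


lambda = c / f = 3.0000e+08 / 4.8870e+09 = 0.06138735 m
d = 0.74300 * 0.06138735 = 0.04561 m

0.04561 m


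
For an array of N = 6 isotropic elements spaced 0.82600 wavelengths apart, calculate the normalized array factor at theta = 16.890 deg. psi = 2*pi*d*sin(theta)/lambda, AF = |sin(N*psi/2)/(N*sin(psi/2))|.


psi = 2*pi*0.82600*sin(16.890 deg) = 1.507852 rad
AF = |sin(6*1.507852/2) / (6*sin(1.507852/2))| = 0.2392

0.2392


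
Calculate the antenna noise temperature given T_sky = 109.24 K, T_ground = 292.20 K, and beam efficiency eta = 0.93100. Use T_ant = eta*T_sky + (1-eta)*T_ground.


T_ant = 0.93100 * 109.24 + (1 - 0.93100) * 292.20 = 121.9 K

121.9 K


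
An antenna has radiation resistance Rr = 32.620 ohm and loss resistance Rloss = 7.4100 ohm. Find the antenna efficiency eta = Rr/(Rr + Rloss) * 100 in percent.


eta = 32.620 / (32.620 + 7.4100) * 100 = 81.49%

81.49%


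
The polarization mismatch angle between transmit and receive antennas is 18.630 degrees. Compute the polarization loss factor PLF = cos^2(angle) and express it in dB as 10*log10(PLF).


PLF_linear = cos^2(18.630 deg) = 0.8979482
PLF_dB = 10 * log10(0.8979482) = -0.4675 dB

-0.4675 dB


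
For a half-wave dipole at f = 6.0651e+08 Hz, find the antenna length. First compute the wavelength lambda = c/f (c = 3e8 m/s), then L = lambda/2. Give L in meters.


lambda = c / f = 3.0000e+08 / 6.0651e+08 = 0.4946332 m
L = lambda / 2 = 0.4946332 / 2 = 0.2473 m

0.2473 m


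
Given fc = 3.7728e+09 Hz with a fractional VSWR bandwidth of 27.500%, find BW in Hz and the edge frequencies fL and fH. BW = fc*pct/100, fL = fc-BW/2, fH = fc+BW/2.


BW = 3.7728e+09 * 27.500/100 = 1.037520e+09 Hz
fL = 3.7728e+09 - 1.037520e+09/2 = 3.254e+09 Hz
fH = 3.7728e+09 + 1.037520e+09/2 = 4.292e+09 Hz

BW=1.038e+09 Hz, fL=3.254e+09 Hz, fH=4.292e+09 Hz


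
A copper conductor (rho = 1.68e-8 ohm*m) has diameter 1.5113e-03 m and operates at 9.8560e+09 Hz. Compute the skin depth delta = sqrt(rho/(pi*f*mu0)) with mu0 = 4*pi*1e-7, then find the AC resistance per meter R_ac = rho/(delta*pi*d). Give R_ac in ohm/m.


delta = sqrt(1.68e-8 / (pi * 9.8560e+09 * 4*pi*1e-7)) = 6.570893e-07 m
R_ac = 1.68e-8 / (6.570893e-07 * pi * 1.5113e-03) = 5.385 ohm/m

5.385 ohm/m


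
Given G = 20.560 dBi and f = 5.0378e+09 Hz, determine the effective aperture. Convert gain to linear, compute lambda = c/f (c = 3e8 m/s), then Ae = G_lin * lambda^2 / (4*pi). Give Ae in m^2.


lambda = c / f = 3.0000e+08 / 5.0378e+09 = 0.05954980 m
G_linear = 10^(20.560/10) = 113.7627
Ae = G_linear * lambda^2 / (4*pi) = 113.7627 * 0.05954980^2 / (4*pi) = 0.03210 m^2

0.03210 m^2


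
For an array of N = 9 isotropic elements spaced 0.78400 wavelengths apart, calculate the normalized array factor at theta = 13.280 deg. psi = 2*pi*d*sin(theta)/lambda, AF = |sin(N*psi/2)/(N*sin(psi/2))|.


psi = 2*pi*0.78400*sin(13.280 deg) = 1.131556 rad
AF = |sin(9*1.131556/2) / (9*sin(1.131556/2))| = 0.1925

0.1925


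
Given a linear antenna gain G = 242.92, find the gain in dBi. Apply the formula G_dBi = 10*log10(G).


G_dBi = 10 * log10(242.92) = 23.85 dBi

23.85 dBi


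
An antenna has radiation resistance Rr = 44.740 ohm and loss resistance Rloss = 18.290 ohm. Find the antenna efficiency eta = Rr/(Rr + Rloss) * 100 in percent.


eta = 44.740 / (44.740 + 18.290) * 100 = 70.98%

70.98%


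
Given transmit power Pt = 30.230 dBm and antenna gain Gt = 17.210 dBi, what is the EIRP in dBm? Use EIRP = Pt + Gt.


EIRP = Pt + Gt = 30.230 + 17.210 = 47.44 dBm

47.44 dBm


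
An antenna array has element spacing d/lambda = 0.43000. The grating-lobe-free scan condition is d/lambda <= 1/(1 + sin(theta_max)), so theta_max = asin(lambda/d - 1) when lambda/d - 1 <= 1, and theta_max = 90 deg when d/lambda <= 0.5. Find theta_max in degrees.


lambda/d - 1 = 1/0.43000 - 1 = 1.325581 >= 1
d/lambda <= 0.5, so the array can scan to endfire without grating lobes: theta_max = 90 deg

90 deg


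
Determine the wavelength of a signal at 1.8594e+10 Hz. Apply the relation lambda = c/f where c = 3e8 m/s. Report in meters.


lambda = c / f = 3.0000e+08 / 1.8594e+10 = 0.01613 m

0.01613 m


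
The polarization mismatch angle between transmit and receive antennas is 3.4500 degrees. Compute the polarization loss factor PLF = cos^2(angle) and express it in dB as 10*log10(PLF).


PLF_linear = cos^2(3.4500 deg) = 0.9963787
PLF_dB = 10 * log10(0.9963787) = -0.01576 dB

-0.01576 dB


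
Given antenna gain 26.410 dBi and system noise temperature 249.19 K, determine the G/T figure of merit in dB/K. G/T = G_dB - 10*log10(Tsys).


G/T = 26.410 - 10*log10(249.19) = 26.410 - 23.96531 = 2.445 dB/K

2.445 dB/K


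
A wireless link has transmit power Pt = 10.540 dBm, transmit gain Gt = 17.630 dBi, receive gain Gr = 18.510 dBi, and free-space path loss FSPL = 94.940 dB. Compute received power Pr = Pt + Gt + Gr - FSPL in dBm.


Pr = 10.540 + 17.630 + 18.510 - 94.940 = -48.26 dBm

-48.26 dBm


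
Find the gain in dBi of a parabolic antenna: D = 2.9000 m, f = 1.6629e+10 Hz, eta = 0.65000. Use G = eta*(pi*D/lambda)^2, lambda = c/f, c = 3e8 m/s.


lambda = c / f = 3.0000e+08 / 1.6629e+10 = 0.01804077 m
G_linear = 0.65000 * (pi * 2.9000 / 0.01804077)^2 = 165767.3
G_dBi = 10 * log10(165767.3) = 52.19 dBi

52.19 dBi


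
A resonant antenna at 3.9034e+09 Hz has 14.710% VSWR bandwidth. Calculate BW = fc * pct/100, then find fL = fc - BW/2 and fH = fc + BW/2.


BW = 3.9034e+09 * 14.710/100 = 5.741901e+08 Hz
fL = 3.9034e+09 - 5.741901e+08/2 = 3.616e+09 Hz
fH = 3.9034e+09 + 5.741901e+08/2 = 4.190e+09 Hz

BW=5.742e+08 Hz, fL=3.616e+09 Hz, fH=4.190e+09 Hz


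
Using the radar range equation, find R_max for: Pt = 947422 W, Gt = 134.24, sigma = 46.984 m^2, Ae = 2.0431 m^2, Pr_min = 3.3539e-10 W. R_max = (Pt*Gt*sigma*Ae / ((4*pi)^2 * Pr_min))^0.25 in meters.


R^4 = 947422*134.24*46.984*2.0431 / ((4*pi)^2 * 3.3539e-10) = 2.305129e+17
R_max = 2.305129e+17^0.25 = 21912 m

21912 m


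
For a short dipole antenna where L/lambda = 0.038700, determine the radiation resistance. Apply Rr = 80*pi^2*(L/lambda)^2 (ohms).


Rr = 80 * pi^2 * (0.038700)^2 = 80 * 9.869604 * 1.497690e-03 = 1.183 ohm

1.183 ohm


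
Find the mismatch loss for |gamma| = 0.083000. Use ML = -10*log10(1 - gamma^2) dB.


ML = -10 * log10(1 - 0.083000^2) = -10 * log10(0.993111) = 0.03002 dB

0.03002 dB


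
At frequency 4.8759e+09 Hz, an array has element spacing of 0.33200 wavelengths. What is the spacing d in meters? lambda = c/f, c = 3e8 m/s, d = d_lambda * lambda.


lambda = c / f = 3.0000e+08 / 4.8759e+09 = 0.06152710 m
d = 0.33200 * 0.06152710 = 0.02043 m

0.02043 m


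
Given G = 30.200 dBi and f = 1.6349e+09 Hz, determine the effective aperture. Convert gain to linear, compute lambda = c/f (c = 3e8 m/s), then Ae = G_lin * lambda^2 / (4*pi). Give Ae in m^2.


lambda = c / f = 3.0000e+08 / 1.6349e+09 = 0.1834975 m
G_linear = 10^(30.200/10) = 1047.129
Ae = G_linear * lambda^2 / (4*pi) = 1047.129 * 0.1834975^2 / (4*pi) = 2.806 m^2

2.806 m^2


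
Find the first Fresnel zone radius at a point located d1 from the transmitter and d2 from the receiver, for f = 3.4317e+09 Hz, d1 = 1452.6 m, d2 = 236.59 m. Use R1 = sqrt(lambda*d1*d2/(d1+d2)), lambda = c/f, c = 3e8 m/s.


lambda = c / f = 3.0000e+08 / 3.4317e+09 = 0.08742023 m
R1 = sqrt(0.08742023 * 1452.6 * 236.59 / (1452.6 + 236.59)) = 4.217 m

4.217 m


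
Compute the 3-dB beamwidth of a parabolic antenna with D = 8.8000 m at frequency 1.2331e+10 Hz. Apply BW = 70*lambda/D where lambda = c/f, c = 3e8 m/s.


lambda = c / f = 3.0000e+08 / 1.2331e+10 = 0.02432893 m
BW = 70 * 0.02432893 / 8.8000 = 0.1935 deg

0.1935 deg


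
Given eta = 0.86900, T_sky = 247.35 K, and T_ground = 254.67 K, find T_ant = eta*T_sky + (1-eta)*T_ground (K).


T_ant = 0.86900 * 247.35 + (1 - 0.86900) * 254.67 = 248.3 K

248.3 K


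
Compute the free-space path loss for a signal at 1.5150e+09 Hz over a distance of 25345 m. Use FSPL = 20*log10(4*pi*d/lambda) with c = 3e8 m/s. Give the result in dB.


lambda = c / f = 3.0000e+08 / 1.5150e+09 = 0.1980198 m
FSPL = 20 * log10(4*pi*25345/0.1980198) = 124.1 dB

124.1 dB


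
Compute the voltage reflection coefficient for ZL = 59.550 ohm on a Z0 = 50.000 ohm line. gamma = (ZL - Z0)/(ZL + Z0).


gamma = (59.550 - 50.000) / (59.550 + 50.000) = 0.08717

0.08717


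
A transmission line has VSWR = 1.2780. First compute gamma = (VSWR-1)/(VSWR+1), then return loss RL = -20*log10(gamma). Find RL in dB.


gamma = (1.2780 - 1) / (1.2780 + 1) = 0.1220369
RL = -20 * log10(0.1220369) = 18.27 dB

18.27 dB


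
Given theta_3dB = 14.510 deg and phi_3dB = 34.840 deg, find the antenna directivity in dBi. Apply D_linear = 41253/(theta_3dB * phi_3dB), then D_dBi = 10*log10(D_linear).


D_linear = 41253 / (14.510 * 34.840) = 81.60372
D_dBi = 10 * log10(81.60372) = 19.12 dBi

19.12 dBi


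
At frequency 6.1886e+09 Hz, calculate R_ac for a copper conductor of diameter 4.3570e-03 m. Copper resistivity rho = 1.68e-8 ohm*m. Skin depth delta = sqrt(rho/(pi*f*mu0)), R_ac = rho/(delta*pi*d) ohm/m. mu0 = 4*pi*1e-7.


delta = sqrt(1.68e-8 / (pi * 6.1886e+09 * 4*pi*1e-7)) = 8.292368e-07 m
R_ac = 1.68e-8 / (8.292368e-07 * pi * 4.3570e-03) = 1.480 ohm/m

1.480 ohm/m


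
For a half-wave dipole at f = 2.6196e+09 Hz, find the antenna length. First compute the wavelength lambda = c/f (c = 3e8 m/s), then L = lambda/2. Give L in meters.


lambda = c / f = 3.0000e+08 / 2.6196e+09 = 0.1145213 m
L = lambda / 2 = 0.1145213 / 2 = 0.05726 m

0.05726 m


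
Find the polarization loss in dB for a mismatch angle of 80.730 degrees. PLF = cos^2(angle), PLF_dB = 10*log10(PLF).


PLF_linear = cos^2(80.730 deg) = 0.02594905
PLF_dB = 10 * log10(0.02594905) = -15.86 dB

-15.86 dB


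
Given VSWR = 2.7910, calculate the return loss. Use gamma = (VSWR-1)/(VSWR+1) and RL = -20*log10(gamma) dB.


gamma = (2.7910 - 1) / (2.7910 + 1) = 0.4724347
RL = -20 * log10(0.4724347) = 6.513 dB

6.513 dB


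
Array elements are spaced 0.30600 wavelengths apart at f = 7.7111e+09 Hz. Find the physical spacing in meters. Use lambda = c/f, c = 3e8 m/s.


lambda = c / f = 3.0000e+08 / 7.7111e+09 = 0.03890496 m
d = 0.30600 * 0.03890496 = 0.01190 m

0.01190 m


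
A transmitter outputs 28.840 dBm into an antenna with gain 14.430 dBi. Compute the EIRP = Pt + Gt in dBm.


EIRP = Pt + Gt = 28.840 + 14.430 = 43.27 dBm

43.27 dBm


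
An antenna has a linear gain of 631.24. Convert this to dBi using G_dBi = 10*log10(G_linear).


G_dBi = 10 * log10(631.24) = 28.00 dBi

28.00 dBi


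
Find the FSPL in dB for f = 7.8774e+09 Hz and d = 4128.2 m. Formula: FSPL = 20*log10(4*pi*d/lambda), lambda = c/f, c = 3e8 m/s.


lambda = c / f = 3.0000e+08 / 7.8774e+09 = 0.03808363 m
FSPL = 20 * log10(4*pi*4128.2/0.03808363) = 122.7 dB

122.7 dB


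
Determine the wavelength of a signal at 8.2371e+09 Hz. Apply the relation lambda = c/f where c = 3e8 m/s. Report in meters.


lambda = c / f = 3.0000e+08 / 8.2371e+09 = 0.03642 m

0.03642 m


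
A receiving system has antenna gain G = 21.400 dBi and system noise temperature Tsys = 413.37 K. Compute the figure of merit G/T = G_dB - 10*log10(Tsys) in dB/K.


G/T = 21.400 - 10*log10(413.37) = 21.400 - 26.16339 = -4.763 dB/K

-4.763 dB/K


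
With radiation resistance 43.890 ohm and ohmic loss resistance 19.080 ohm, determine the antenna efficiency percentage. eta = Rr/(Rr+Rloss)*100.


eta = 43.890 / (43.890 + 19.080) * 100 = 69.70%

69.70%


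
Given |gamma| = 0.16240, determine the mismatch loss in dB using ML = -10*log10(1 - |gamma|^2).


ML = -10 * log10(1 - 0.16240^2) = -10 * log10(0.97362624) = 0.1161 dB

0.1161 dB


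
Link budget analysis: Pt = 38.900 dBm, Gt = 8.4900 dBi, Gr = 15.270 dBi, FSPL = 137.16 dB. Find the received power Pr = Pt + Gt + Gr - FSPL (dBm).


Pr = 38.900 + 8.4900 + 15.270 - 137.16 = -74.50 dBm

-74.50 dBm


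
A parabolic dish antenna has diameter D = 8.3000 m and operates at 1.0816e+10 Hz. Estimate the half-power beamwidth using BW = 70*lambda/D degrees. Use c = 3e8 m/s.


lambda = c / f = 3.0000e+08 / 1.0816e+10 = 0.02773669 m
BW = 70 * 0.02773669 / 8.3000 = 0.2339 deg

0.2339 deg


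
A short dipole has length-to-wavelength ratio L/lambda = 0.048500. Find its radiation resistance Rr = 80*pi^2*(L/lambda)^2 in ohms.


Rr = 80 * pi^2 * (0.048500)^2 = 80 * 9.869604 * 2.352250e-03 = 1.857 ohm

1.857 ohm


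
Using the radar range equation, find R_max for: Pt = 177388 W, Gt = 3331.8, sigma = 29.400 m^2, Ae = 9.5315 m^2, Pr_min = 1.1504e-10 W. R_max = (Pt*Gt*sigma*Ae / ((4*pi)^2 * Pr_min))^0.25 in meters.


R^4 = 177388*3331.8*29.400*9.5315 / ((4*pi)^2 * 1.1504e-10) = 9.116815e+18
R_max = 9.116815e+18^0.25 = 54949 m

54949 m


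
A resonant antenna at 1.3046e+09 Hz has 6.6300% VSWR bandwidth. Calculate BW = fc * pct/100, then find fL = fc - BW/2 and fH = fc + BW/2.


BW = 1.3046e+09 * 6.6300/100 = 8.649498e+07 Hz
fL = 1.3046e+09 - 8.649498e+07/2 = 1.261e+09 Hz
fH = 1.3046e+09 + 8.649498e+07/2 = 1.348e+09 Hz

BW=8.649e+07 Hz, fL=1.261e+09 Hz, fH=1.348e+09 Hz


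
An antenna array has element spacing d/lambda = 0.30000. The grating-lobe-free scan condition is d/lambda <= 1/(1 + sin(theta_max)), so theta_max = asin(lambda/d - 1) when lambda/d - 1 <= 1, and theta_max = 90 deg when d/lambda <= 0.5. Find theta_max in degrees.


lambda/d - 1 = 1/0.30000 - 1 = 2.333333 >= 1
d/lambda <= 0.5, so the array can scan to endfire without grating lobes: theta_max = 90 deg

90 deg


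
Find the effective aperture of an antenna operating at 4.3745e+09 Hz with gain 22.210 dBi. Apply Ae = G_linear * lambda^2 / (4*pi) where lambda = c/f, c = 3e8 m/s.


lambda = c / f = 3.0000e+08 / 4.3745e+09 = 0.06857927 m
G_linear = 10^(22.210/10) = 166.3413
Ae = G_linear * lambda^2 / (4*pi) = 166.3413 * 0.06857927^2 / (4*pi) = 0.06226 m^2

0.06226 m^2


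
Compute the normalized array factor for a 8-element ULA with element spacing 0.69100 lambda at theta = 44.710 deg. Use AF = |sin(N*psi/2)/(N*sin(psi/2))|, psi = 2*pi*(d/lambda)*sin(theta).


psi = 2*pi*0.69100*sin(44.710 deg) = 3.054454 rad
AF = |sin(8*3.054454/2) / (8*sin(3.054454/2))| = 0.04273

0.04273


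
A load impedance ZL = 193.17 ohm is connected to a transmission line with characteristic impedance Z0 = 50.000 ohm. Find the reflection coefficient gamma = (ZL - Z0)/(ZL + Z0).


gamma = (193.17 - 50.000) / (193.17 + 50.000) = 0.5888

0.5888


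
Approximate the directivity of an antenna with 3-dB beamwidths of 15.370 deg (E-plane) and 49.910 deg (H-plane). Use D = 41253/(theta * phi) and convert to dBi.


D_linear = 41253 / (15.370 * 49.910) = 53.77669
D_dBi = 10 * log10(53.77669) = 17.31 dBi

17.31 dBi


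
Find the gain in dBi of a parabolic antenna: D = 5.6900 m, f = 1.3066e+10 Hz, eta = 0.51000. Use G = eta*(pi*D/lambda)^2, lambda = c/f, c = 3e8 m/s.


lambda = c / f = 3.0000e+08 / 1.3066e+10 = 0.02296036 m
G_linear = 0.51000 * (pi * 5.6900 / 0.02296036)^2 = 309127.1
G_dBi = 10 * log10(309127.1) = 54.90 dBi

54.90 dBi


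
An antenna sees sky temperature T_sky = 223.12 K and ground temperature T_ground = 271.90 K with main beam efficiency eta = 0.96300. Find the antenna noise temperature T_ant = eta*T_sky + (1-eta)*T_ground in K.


T_ant = 0.96300 * 223.12 + (1 - 0.96300) * 271.90 = 224.9 K

224.9 K


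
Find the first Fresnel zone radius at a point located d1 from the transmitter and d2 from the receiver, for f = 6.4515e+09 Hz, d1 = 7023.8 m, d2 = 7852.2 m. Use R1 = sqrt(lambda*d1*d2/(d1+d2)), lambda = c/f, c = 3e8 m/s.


lambda = c / f = 3.0000e+08 / 6.4515e+09 = 0.04650081 m
R1 = sqrt(0.04650081 * 7023.8 * 7852.2 / (7023.8 + 7852.2)) = 13.13 m

13.13 m


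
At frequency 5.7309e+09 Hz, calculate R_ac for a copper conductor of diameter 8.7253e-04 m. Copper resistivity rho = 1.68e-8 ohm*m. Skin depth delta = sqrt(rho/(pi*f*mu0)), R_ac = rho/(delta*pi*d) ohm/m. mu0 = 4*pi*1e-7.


delta = sqrt(1.68e-8 / (pi * 5.7309e+09 * 4*pi*1e-7)) = 8.617144e-07 m
R_ac = 1.68e-8 / (8.617144e-07 * pi * 8.7253e-04) = 7.112 ohm/m

7.112 ohm/m


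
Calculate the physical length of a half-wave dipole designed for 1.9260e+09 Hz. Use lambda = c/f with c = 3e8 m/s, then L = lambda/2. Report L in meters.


lambda = c / f = 3.0000e+08 / 1.9260e+09 = 0.1557632 m
L = lambda / 2 = 0.1557632 / 2 = 0.07788 m

0.07788 m


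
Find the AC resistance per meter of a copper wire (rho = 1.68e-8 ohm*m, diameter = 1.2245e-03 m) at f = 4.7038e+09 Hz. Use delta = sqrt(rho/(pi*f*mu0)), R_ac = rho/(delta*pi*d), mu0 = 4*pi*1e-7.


delta = sqrt(1.68e-8 / (pi * 4.7038e+09 * 4*pi*1e-7)) = 9.511529e-07 m
R_ac = 1.68e-8 / (9.511529e-07 * pi * 1.2245e-03) = 4.591 ohm/m

4.591 ohm/m


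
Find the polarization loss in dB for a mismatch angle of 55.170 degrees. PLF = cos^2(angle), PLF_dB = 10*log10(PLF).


PLF_linear = cos^2(55.170 deg) = 0.3262048
PLF_dB = 10 * log10(0.3262048) = -4.865 dB

-4.865 dB


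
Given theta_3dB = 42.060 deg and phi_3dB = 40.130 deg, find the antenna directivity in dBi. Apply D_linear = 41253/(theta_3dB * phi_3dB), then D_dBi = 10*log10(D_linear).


D_linear = 41253 / (42.060 * 40.130) = 24.44090
D_dBi = 10 * log10(24.44090) = 13.88 dBi

13.88 dBi


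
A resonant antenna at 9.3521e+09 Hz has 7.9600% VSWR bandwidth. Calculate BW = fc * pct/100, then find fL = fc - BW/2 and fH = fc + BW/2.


BW = 9.3521e+09 * 7.9600/100 = 7.444272e+08 Hz
fL = 9.3521e+09 - 7.444272e+08/2 = 8.980e+09 Hz
fH = 9.3521e+09 + 7.444272e+08/2 = 9.724e+09 Hz

BW=7.444e+08 Hz, fL=8.980e+09 Hz, fH=9.724e+09 Hz


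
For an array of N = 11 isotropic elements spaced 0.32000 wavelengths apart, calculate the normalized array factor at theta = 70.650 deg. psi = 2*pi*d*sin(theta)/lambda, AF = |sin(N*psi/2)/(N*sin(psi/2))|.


psi = 2*pi*0.32000*sin(70.650 deg) = 1.897044 rad
AF = |sin(11*1.897044/2) / (11*sin(1.897044/2))| = 0.09468

0.09468


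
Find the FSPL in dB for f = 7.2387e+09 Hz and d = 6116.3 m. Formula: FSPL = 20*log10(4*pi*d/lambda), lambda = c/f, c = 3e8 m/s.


lambda = c / f = 3.0000e+08 / 7.2387e+09 = 0.04144391 m
FSPL = 20 * log10(4*pi*6116.3/0.04144391) = 125.4 dB

125.4 dB


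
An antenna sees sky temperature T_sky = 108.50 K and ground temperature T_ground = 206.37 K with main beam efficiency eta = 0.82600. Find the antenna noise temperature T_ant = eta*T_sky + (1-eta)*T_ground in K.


T_ant = 0.82600 * 108.50 + (1 - 0.82600) * 206.37 = 125.5 K

125.5 K


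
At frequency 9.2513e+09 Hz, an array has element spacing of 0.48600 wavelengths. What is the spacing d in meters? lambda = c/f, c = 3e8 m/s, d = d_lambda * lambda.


lambda = c / f = 3.0000e+08 / 9.2513e+09 = 0.03242788 m
d = 0.48600 * 0.03242788 = 0.01576 m

0.01576 m


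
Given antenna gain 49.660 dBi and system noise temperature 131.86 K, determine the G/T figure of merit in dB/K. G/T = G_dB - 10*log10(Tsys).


G/T = 49.660 - 10*log10(131.86) = 49.660 - 21.20113 = 28.46 dB/K

28.46 dB/K


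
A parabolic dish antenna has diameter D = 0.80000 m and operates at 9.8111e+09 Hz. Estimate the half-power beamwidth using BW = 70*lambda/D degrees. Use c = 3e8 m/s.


lambda = c / f = 3.0000e+08 / 9.8111e+09 = 0.03057761 m
BW = 70 * 0.03057761 / 0.80000 = 2.676 deg

2.676 deg


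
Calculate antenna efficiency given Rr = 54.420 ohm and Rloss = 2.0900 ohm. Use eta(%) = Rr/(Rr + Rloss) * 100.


eta = 54.420 / (54.420 + 2.0900) * 100 = 96.30%

96.30%


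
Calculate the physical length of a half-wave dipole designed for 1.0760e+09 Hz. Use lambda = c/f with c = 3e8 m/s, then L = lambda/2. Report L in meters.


lambda = c / f = 3.0000e+08 / 1.0760e+09 = 0.2788104 m
L = lambda / 2 = 0.2788104 / 2 = 0.1394 m

0.1394 m


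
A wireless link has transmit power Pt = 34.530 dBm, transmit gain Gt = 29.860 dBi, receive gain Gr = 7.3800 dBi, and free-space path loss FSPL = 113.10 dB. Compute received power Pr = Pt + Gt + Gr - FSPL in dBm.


Pr = 34.530 + 29.860 + 7.3800 - 113.10 = -41.33 dBm

-41.33 dBm


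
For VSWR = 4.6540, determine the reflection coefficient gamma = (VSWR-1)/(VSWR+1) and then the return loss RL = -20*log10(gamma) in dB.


gamma = (4.6540 - 1) / (4.6540 + 1) = 0.6462681
RL = -20 * log10(0.6462681) = 3.792 dB

3.792 dB


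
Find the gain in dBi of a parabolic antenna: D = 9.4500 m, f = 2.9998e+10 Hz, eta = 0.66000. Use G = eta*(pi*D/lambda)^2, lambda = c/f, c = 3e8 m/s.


lambda = c / f = 3.0000e+08 / 2.9998e+10 = 0.01000067 m
G_linear = 0.66000 * (pi * 9.4500 / 0.01000067)^2 = 5.816331e+06
G_dBi = 10 * log10(5.816331e+06) = 67.65 dBi

67.65 dBi


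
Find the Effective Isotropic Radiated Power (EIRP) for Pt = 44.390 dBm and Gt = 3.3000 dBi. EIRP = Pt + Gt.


EIRP = Pt + Gt = 44.390 + 3.3000 = 47.69 dBm

47.69 dBm


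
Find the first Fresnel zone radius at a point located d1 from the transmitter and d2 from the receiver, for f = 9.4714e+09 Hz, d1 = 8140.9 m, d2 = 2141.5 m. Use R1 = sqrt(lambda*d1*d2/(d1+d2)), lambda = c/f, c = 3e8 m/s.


lambda = c / f = 3.0000e+08 / 9.4714e+09 = 0.03167430 m
R1 = sqrt(0.03167430 * 8140.9 * 2141.5 / (8140.9 + 2141.5)) = 7.328 m

7.328 m


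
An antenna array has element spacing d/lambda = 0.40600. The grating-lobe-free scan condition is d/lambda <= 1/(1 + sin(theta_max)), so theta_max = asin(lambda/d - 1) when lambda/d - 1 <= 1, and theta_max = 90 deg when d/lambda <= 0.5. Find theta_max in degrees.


lambda/d - 1 = 1/0.40600 - 1 = 1.463054 >= 1
d/lambda <= 0.5, so the array can scan to endfire without grating lobes: theta_max = 90 deg

90 deg


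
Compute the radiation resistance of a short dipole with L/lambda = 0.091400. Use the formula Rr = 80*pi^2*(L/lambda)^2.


Rr = 80 * pi^2 * (0.091400)^2 = 80 * 9.869604 * 8.353960e-03 = 6.596 ohm

6.596 ohm
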